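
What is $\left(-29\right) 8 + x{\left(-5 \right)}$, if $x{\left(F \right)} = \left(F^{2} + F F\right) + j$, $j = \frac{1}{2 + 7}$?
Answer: $- \frac{1637}{9} \approx -181.89$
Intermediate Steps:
$j = \frac{1}{9} \approx 0.11111$
$x{\left(F \right)} = \frac{1}{9} + 2 F^{2}$ ($x{\left(F \right)} = \left(F^{2} + F F\right) + \frac{1}{9} = \left(F^{2} + F^{2}\right) + \frac{1}{9} = 2 F^{2} + \frac{1}{9} = \frac{1}{9} + 2 F^{2}$)
$\left(-29\right) 8 + x{\left(-5 \right)} = \left(-29\right) 8 + \left(\frac{1}{9} + 2 \left(-5\right)^{2}\right) = -232 + \left(\frac{1}{9} + 2 \cdot 25\right) = -232 + \left(\frac{1}{9} + 50\right) = -232 + \frac{451}{9} = - \frac{1637}{9}$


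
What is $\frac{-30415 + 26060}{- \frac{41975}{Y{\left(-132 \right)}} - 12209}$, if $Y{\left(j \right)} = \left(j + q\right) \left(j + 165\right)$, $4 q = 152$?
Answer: $\frac{13509210}{37830343} \approx 0.3571$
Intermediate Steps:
$q = 38$ ($q = \frac{1}{4} \cdot 152 = 38$)
$Y{\left(j \right)} = \left(38 + j\right) \left(165 + j\right)$ ($Y{\left(j \right)} = \left(j + 38\right) \left(j + 165\right) = \left(38 + j\right) \left(165 + j\right)$)
$\frac{-30415 + 26060}{- \frac{41975}{Y{\left(-132 \right)}} - 12209} = \frac{-30415 + 26060}{- \frac{41975}{6270 + \left(-132\right)^{2} + 203 \left(-132\right)} - 12209} = - \frac{4355}{- \frac{41975}{6270 + 17424 - 26796} - 12209} = - \frac{4355}{- \frac{41975}{-3102} - 12209} = - \frac{4355}{\left(-41975\right) \left(- \frac{1}{3102}\right) - 12209} = - \frac{4355}{\frac{41975}{3102} - 12209} = - \frac{4355}{- \frac{37830343}{3102}} = \left(-4355\right) \left(- \frac{3102}{37830343}\right) = \frac{13509210}{37830343}$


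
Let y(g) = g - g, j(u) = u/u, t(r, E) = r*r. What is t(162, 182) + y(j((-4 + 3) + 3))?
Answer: 26244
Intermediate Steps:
t(r, E) = r²
j(u) = 1
y(g) = 0
t(162, 182) + y(j((-4 + 3) + 3)) = 162² + 0 = 26244 + 0 = 26244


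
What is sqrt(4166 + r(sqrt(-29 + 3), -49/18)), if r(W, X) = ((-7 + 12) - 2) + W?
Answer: sqrt(4169 + I*sqrt(26)) ≈ 64.568 + 0.0395*I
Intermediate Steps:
r(W, X) = 3 + W (r(W, X) = (5 - 2) + W = 3 + W)
sqrt(4166 + r(sqrt(-29 + 3), -49/18)) = sqrt(4166 + (3 + sqrt(-29 + 3))) = sqrt(4166 + (3 + sqrt(-26))) = sqrt(4166 + (3 + I*sqrt(26))) = sqrt(4169 + I*sqrt(26))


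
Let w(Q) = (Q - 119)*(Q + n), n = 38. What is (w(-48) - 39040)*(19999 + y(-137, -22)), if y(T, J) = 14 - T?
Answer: -753005500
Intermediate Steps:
w(Q) = (-119 + Q)*(38 + Q) (w(Q) = (Q - 119)*(Q + 38) = (-119 + Q)*(38 + Q))
(w(-48) - 39040)*(19999 + y(-137, -22)) = ((-4522 + (-48)² - 81*(-48)) - 39040)*(19999 + (14 - 1*(-137))) = ((-4522 + 2304 + 3888) - 39040)*(19999 + (14 + 137)) = (1670 - 39040)*(19999 + 151) = -37370*20150 = -753005500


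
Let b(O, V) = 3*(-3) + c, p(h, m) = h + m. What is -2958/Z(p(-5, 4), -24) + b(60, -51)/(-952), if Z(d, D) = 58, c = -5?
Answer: -3467/68 ≈ -50.985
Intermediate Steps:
b(O, V) = -14 (b(O, V) = 3*(-3) - 5 = -9 - 5 = -14)
-2958/Z(p(-5, 4), -24) + b(60, -51)/(-952) = -2958/58 - 14/(-952) = -2958*1/58 - 14*(-1/952) = -51 + 1/68 = -3467/68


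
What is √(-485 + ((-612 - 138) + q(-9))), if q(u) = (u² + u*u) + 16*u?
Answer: I*√1217 ≈ 34.885*I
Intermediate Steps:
q(u) = 2*u² + 16*u (q(u) = (u² + u²) + 16*u = 2*u² + 16*u)
√(-485 + ((-612 - 138) + q(-9))) = √(-485 + ((-612 - 138) + 2*(-9)*(8 - 9))) = √(-485 + (-750 + 2*(-9)*(-1))) = √(-485 + (-750 + 18)) = √(-485 - 732) = √(-1217) = I*√1217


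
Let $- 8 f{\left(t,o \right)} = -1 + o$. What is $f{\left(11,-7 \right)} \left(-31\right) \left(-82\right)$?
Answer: $2542$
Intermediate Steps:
$f{\left(t,o \right)} = \frac{1}{8} - \frac{o}{8}$ ($f{\left(t,o \right)} = - \frac{-1 + o}{8} = \frac{1}{8} - \frac{o}{8}$)
$f{\left(11,-7 \right)} \left(-31\right) \left(-82\right) = \left(\frac{1}{8} - - \frac{7}{8}\right) \left(-31\right) \left(-82\right) = \left(\frac{1}{8} + \frac{7}{8}\right) \left(-31\right) \left(-82\right) = 1 \left(-31\right) \left(-82\right) = \left(-31\right) \left(-82\right) = 2542$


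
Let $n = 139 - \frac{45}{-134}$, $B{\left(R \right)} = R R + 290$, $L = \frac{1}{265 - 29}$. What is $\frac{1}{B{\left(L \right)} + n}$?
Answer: $\frac{3731632}{1602123355} \approx 0.0023292$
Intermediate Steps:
$L = \frac{1}{236} \approx 0.0042373$
$B{\left(R \right)} = 290 + R^{2}$ ($B{\left(R \right)} = R^{2} + 290 = 290 + R^{2}$)
$n = \frac{18671}{134}$ ($n = 139 - - \frac{45}{134} = 139 + \frac{45}{134} = \frac{18671}{134} \approx 139.34$)
$\frac{1}{B{\left(L \right)} + n} = \frac{1}{\left(290 + \left(\frac{1}{236}\right)^{2}\right) + \frac{18671}{134}} = \frac{1}{\left(290 + \frac{1}{55696}\right) + \frac{18671}{134}} = \frac{1}{\frac{16151841}{55696} + \frac{18671}{134}} = \frac{1}{\frac{1602123355}{3731632}} = \frac{3731632}{1602123355}$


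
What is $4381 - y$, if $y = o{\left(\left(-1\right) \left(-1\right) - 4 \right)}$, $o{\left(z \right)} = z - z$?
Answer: $4381$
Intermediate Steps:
$o{\left(z \right)} = 0$
$y = 0$
$4381 - y = 4381 - 0 = 4381 + 0 = 4381$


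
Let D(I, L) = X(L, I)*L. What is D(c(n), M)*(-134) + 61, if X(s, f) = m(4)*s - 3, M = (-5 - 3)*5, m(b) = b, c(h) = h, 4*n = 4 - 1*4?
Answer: -873619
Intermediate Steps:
n = 0 (n = (4 - 1*4)/4 = (4 - 4)/4 = (1/4)*0 = 0)
M = -40 (M = -8*5 = -40)
X(s, f) = -3 + 4*s (X(s, f) = 4*s - 3 = -3 + 4*s)
D(I, L) = L*(-3 + 4*L) (D(I, L) = (-3 + 4*L)*L = L*(-3 + 4*L))
D(c(n), M)*(-134) + 61 = -40*(-3 + 4*(-40))*(-134) + 61 = -40*(-3 - 160)*(-134) + 61 = -40*(-163)*(-134) + 61 = 6520*(-134) + 61 = -873680 + 61 = -873619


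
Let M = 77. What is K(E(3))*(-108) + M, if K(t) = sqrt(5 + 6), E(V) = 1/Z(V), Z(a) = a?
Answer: 77 - 108*sqrt(11) ≈ -281.20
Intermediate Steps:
E(V) = 1/V
K(t) = sqrt(11)
K(E(3))*(-108) + M = sqrt(11)*(-108) + 77 = -108*sqrt(11) + 77 = 77 - 108*sqrt(11)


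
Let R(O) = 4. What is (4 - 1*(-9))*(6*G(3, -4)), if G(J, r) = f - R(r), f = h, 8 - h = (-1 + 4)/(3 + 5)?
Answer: 1131/4 ≈ 282.75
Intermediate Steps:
h = 61/8 (h = 8 - (-1 + 4)/(3 + 5) = 8 - 3/8 = 61/8 ≈ 7.6250)
f = 61/8 ≈ 7.6250
G(J, r) = 29/8 (G(J, r) = 61/8 - 1*4 = 61/8 - 4 = 29/8)
(4 - 1*(-9))*(6*G(3, -4)) = (4 - 1*(-9))*(6*(29/8)) = (4 + 9)*(87/4) = 13*(87/4) = 1131/4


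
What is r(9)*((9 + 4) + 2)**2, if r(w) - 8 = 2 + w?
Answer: 4275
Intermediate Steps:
r(w) = 10 + w (r(w) = 8 + (2 + w) = 10 + w)
r(9)*((9 + 4) + 2)**2 = (10 + 9)*((9 + 4) + 2)**2 = 19*(13 + 2)**2 = 19*15**2 = 19*225 = 4275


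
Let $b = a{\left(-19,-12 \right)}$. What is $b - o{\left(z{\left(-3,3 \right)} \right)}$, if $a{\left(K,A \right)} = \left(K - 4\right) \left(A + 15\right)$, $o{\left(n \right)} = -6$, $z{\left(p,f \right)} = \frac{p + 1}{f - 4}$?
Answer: $-63$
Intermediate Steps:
$z{\left(p,f \right)} = \frac{1 + p}{-4 + f}$
$a{\left(K,A \right)} = \left(-4 + K\right) \left(15 + A\right)$
$b = -69$ ($b = -60 - -48 + 15 \left(-19\right) - -228 = -60 + 48 - 285 + 228 = -69$)
$b - o{\left(z{\left(-3,3 \right)} \right)} = -69 - -6 = -69 + 6 = -63$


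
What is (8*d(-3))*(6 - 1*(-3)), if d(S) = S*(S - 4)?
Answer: 1512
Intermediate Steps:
d(S) = S*(-4 + S)
(8*d(-3))*(6 - 1*(-3)) = (8*(-3*(-4 - 3)))*(6 - 1*(-3)) = (8*(-3*(-7)))*(6 + 3) = (8*21)*9 = 168*9 = 1512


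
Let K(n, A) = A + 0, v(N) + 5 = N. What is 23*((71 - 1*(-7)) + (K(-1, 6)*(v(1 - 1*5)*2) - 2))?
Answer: -736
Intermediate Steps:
v(N) = -5 + N
K(n, A) = A
23*((71 - 1*(-7)) + (K(-1, 6)*(v(1 - 1*5)*2) - 2)) = 23*((71 - 1*(-7)) + (6*((-5 + (1 - 1*5))*2) - 2)) = 23*((71 + 7) + (6*((-5 + (1 - 5))*2) - 2)) = 23*(78 + (6*((-5 - 4)*2) - 2)) = 23*(78 + (6*(-9*2) - 2)) = 23*(78 + (6*(-18) - 2)) = 23*(78 + (-108 - 2)) = 23*(78 - 110) = 23*(-32) = -736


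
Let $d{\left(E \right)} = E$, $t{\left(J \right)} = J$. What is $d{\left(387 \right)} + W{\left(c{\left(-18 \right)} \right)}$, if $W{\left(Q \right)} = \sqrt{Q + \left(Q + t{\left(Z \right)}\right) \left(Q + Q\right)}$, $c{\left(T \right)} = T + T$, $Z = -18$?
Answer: $387 + 6 \sqrt{107} \approx 449.06$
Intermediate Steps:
$c{\left(T \right)} = 2 T$
$W{\left(Q \right)} = \sqrt{Q + 2 Q \left(-18 + Q\right)}$ ($W{\left(Q \right)} = \sqrt{Q + \left(Q - 18\right) \left(Q + Q\right)} = \sqrt{Q + \left(-18 + Q\right) 2 Q} = \sqrt{Q + 2 Q \left(-18 + Q\right)}$)
$d{\left(387 \right)} + W{\left(c{\left(-18 \right)} \right)} = 387 + \sqrt{2 \left(-18\right) \left(-35 + 2 \cdot 2 \left(-18\right)\right)} = 387 + \sqrt{- 36 \left(-35 + 2 \left(-36\right)\right)} = 387 + \sqrt{- 36 \left(-35 - 72\right)} = 387 + \sqrt{\left(-36\right) \left(-107\right)} = 387 + \sqrt{3852} = 387 + 6 \sqrt{107}$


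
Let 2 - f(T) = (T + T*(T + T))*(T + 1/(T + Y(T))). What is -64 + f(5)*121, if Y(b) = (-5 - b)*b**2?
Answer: -1620422/49 ≈ -33070.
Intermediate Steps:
Y(b) = b**2*(-5 - b)
f(T) = 2 - (T + 1/(T + T**2*(-5 - T)))*(T + 2*T**2) (f(T) = 2 - (T + T*(T + T))*(T + 1/(T + T**2*(-5 - T))) = 2 - (T + T*(2*T))*(T + 1/(T + T**2*(-5 - T))) = 2 - (T + 2*T**2)*(T + 1/(T + T**2*(-5 - T))) = 2 - (T + 1/(T + T**2*(-5 - T)))*(T + 2*T**2))
-64 + f(5)*121 = -64 + ((-1 - 11*5**4 - 3*5**3 - 2*5**5 + 3*5**2 + 12*5)/(-1 + 5**2 + 5*5))*121 = -64 + ((-1 - 11*625 - 3*125 - 2*3125 + 3*25 + 60)/(-1 + 25 + 25))*121 = -64 + ((-1 - 6875 - 375 - 6250 + 75 + 60)/49)*121 = -64 + ((1/49)*(-13366))*121 = -64 - 13366/49*121 = -64 - 1617286/49 = -1620422/49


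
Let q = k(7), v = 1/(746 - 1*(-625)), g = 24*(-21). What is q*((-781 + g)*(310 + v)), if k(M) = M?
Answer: -3822973945/1371 ≈ -2.7885e+6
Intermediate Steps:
g = -504
v = 1/1371 (v = 1/(746 + 625) = 1/1371 ≈ 0.00072939)
q = 7
q*((-781 + g)*(310 + v)) = 7*((-781 - 504)*(310 + 1/1371)) = 7*(-1285*425011/1371) = 7*(-546139135/1371) = -3822973945/1371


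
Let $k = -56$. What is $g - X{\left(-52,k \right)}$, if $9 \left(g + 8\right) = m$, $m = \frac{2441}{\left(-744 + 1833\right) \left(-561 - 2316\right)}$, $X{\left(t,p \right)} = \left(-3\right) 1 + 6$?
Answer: $- \frac{310174688}{28197477} \approx -11.0$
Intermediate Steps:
$X{\left(t,p \right)} = 3$ ($X{\left(t,p \right)} = -3 + 6 = 3$)
$m = - \frac{2441}{3133053}$ ($m = \frac{2441}{1089 \left(-2877\right)} = \frac{2441}{-3133053} = 2441 \left(- \frac{1}{3133053}\right) = - \frac{2441}{3133053} \approx -0.00077911$)
$g = - \frac{225582257}{28197477}$ ($g = -8 + \frac{1}{9} \left(- \frac{2441}{3133053}\right) = -8 - \frac{2441}{28197477} = - \frac{225582257}{28197477} \approx -8.0001$)
$g - X{\left(-52,k \right)} = - \frac{225582257}{28197477} - 3 = - \frac{310174688}{28197477}$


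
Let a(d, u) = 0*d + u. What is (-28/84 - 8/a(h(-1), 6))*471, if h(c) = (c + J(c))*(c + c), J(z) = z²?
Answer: -785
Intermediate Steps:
h(c) = 2*c*(c + c²) (h(c) = (c + c²)*(c + c) = (c + c²)*(2*c) = 2*c*(c + c²))
a(d, u) = u (a(d, u) = 0 + u = u)
(-28/84 - 8/a(h(-1), 6))*471 = (-28/84 - 8/6)*471 = (-28*1/84 - 8*⅙)*471 = (-⅓ - 4/3)*471 = -5/3*471 = -785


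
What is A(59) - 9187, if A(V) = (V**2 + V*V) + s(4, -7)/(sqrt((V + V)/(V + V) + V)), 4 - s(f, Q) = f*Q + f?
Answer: -2225 + 14*sqrt(15)/15 ≈ -2221.4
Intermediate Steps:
s(f, Q) = 4 - f - Q*f (s(f, Q) = 4 - (f*Q + f) = 4 - (Q*f + f) = 4 - (f + Q*f) = 4 + (-f - Q*f) = 4 - f - Q*f)
A(V) = 2*V**2 + 28/sqrt(1 + V) (A(V) = (V**2 + V*V) + (4 - 1*4 - 1*(-7)*4)/(sqrt((V + V)/(V + V) + V)) = (V**2 + V**2) + (4 - 4 + 28)/(sqrt((2*V)/((2*V)) + V)) = 2*V**2 + 28/(sqrt((2*V)*(1/(2*V)) + V)) = 2*V**2 + 28/(sqrt(1 + V)) = 2*V**2 + 28/sqrt(1 + V))
A(59) - 9187 = (2*59**2 + 28/sqrt(1 + 59)) - 9187 = (2*3481 + 28/sqrt(60)) - 9187 = (6962 + 28*(sqrt(15)/30)) - 9187 = (6962 + 14*sqrt(15)/15) - 9187 = -2225 + 14*sqrt(15)/15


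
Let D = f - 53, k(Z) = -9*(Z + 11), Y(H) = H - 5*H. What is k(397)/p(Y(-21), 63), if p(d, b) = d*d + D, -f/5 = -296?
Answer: -216/499 ≈ -0.43287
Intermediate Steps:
Y(H) = -4*H
k(Z) = -99 - 9*Z (k(Z) = -9*(11 + Z) = -99 - 9*Z)
f = 1480 (f = -5*(-296) = 1480)
D = 1427 (D = 1480 - 53 = 1427)
p(d, b) = 1427 + d² (p(d, b) = d*d + 1427 = d² + 1427 = 1427 + d²)
k(397)/p(Y(-21), 63) = (-99 - 9*397)/(1427 + (-4*(-21))²) = (-99 - 3573)/(1427 + 84²) = -3672/(1427 + 7056) = -3672/8483 = -3672*1/8483 = -216/499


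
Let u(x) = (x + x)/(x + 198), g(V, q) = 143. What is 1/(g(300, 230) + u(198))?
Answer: 1/144 ≈ 0.0069444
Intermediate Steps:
u(x) = 2*x/(198 + x) (u(x) = (2*x)/(198 + x) = 2*x/(198 + x))
1/(g(300, 230) + u(198)) = 1/(143 + 2*198/(198 + 198)) = 1/(143 + 2*198/396) = 1/(143 + 2*198*(1/396)) = 1/(143 + 1) = 1/144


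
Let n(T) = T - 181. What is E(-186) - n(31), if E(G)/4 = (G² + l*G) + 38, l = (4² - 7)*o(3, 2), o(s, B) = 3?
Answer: 118598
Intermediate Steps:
n(T) = -181 + T
l = 27 (l = (4² - 7)*3 = (16 - 7)*3 = 9*3 = 27)
E(G) = 152 + 4*G² + 108*G (E(G) = 4*((G² + 27*G) + 38) = 4*(38 + G² + 27*G) = 152 + 4*G² + 108*G)
E(-186) - n(31) = (152 + 4*(-186)² + 108*(-186)) - (-181 + 31) = (152 + 4*34596 - 20088) - 1*(-150) = (152 + 138384 - 20088) + 150 = 118448 + 150 = 118598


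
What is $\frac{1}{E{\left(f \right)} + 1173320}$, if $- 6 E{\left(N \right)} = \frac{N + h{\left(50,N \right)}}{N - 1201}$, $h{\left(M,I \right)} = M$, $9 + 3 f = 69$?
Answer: $\frac{3543}{4157072795} \approx 8.5228 \cdot 10^{-7}$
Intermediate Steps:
$f = 20$ ($f = -3 + \frac{1}{3} \cdot 69 = -3 + 23 = 20$)
$E{\left(N \right)} = - \frac{50 + N}{6 \left(-1201 + N\right)}$ ($E{\left(N \right)} = - \frac{\left(N + 50\right) \frac{1}{N - 1201}}{6} = - \frac{\left(50 + N\right) \frac{1}{-1201 + N}}{6} = - \frac{\frac{1}{-1201 + N} \left(50 + N\right)}{6} = - \frac{50 + N}{6 \left(-1201 + N\right)}$)
$\frac{1}{E{\left(f \right)} + 1173320} = \frac{1}{\frac{-50 - 20}{6 \left(-1201 + 20\right)} + 1173320} = \frac{1}{\frac{-50 - 20}{6 \left(-1181\right)} + 1173320} = \frac{1}{\frac{1}{6} \left(- \frac{1}{1181}\right) \left(-70\right) + 1173320} = \frac{1}{\frac{35}{3543} + 1173320} = \frac{1}{\frac{4157072795}{3543}} = \frac{3543}{4157072795}$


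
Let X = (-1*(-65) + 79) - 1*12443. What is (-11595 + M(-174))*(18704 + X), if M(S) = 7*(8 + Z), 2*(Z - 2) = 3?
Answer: -147500745/2 ≈ -7.3750e+7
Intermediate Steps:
Z = 7/2 (Z = 2 + (½)*3 = 2 + 3/2 = 7/2 ≈ 3.5000)
X = -12299 (X = (65 + 79) - 12443 = 144 - 12443 = -12299)
M(S) = 161/2 (M(S) = 7*(8 + 7/2) = 7*(23/2) = 161/2)
(-11595 + M(-174))*(18704 + X) = (-11595 + 161/2)*(18704 - 12299) = -23029/2*6405 = -147500745/2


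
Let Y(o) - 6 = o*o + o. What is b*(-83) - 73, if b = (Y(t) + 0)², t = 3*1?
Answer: -26965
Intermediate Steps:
t = 3
Y(o) = 6 + o + o² (Y(o) = 6 + (o*o + o) = 6 + (o² + o) = 6 + (o + o²) = 6 + o + o²)
b = 324 (b = ((6 + 3 + 3²) + 0)² = ((6 + 3 + 9) + 0)² = (18 + 0)² = 18² = 324)
b*(-83) - 73 = 324*(-83) - 73 = -26892 - 73 = -26965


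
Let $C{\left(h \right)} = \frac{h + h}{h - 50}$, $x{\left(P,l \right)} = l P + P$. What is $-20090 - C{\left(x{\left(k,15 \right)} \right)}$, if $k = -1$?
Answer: $- \frac{662986}{33} \approx -20091.0$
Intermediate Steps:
$x{\left(P,l \right)} = P + P l$ ($x{\left(P,l \right)} = P l + P = P + P l$)
$C{\left(h \right)} = \frac{2 h}{-50 + h}$
$-20090 - C{\left(x{\left(k,15 \right)} \right)} = -20090 - \frac{2 \left(- (1 + 15)\right)}{-50 - \left(1 + 15\right)} = -20090 - \frac{2 \left(\left(-1\right) 16\right)}{-50 - 16} = -20090 - 2 \left(-16\right) \frac{1}{-50 - 16} = -20090 - 2 \left(-16\right) \frac{1}{-66} = -20090 - 2 \left(-16\right) \left(- \frac{1}{66}\right) = -20090 - \frac{16}{33} = - \frac{662986}{33}$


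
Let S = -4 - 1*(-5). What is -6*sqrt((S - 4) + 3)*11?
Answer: 0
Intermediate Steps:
S = 1 (S = -4 + 5 = 1)
-6*sqrt((S - 4) + 3)*11 = -6*sqrt((1 - 4) + 3)*11 = -6*sqrt(-3 + 3)*11 = -6*sqrt(0)*11 = -6*0*11 = 0*11 = 0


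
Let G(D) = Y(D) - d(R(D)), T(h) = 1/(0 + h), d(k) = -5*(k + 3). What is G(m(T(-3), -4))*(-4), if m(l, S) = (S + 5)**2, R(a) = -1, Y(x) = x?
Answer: -44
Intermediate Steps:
d(k) = -15 - 5*k (d(k) = -5*(3 + k) = -15 - 5*k)
T(h) = 1/h
m(l, S) = (5 + S)**2
G(D) = 10 + D (G(D) = D - (-15 - 5*(-1)) = D - (-15 + 5) = D - 1*(-10) = D + 10 = 10 + D)
G(m(T(-3), -4))*(-4) = (10 + (5 - 4)**2)*(-4) = (10 + 1**2)*(-4) = (10 + 1)*(-4) = 11*(-4) = -44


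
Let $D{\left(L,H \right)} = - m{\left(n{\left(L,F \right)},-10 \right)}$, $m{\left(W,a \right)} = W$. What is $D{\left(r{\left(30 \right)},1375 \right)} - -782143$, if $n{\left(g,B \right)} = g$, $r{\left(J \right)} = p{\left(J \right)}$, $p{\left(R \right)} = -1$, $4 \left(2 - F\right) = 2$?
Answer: $782144$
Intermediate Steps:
$F = \frac{3}{2}$ ($F = 2 - \frac{1}{2} = \frac{3}{2} \approx 1.5$)
$r{\left(J \right)} = -1$
$D{\left(L,H \right)} = - L$
$D{\left(r{\left(30 \right)},1375 \right)} - -782143 = \left(-1\right) \left(-1\right) - -782143 = 1 + 782143 = 782144$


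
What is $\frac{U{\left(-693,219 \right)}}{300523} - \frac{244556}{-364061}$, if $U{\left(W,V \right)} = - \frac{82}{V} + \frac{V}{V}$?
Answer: $\frac{16095389786929}{23960506154757} \approx 0.67175$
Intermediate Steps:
$U{\left(W,V \right)} = 1 - \frac{82}{V}$ ($U{\left(W,V \right)} = - \frac{82}{V} + 1 = 1 - \frac{82}{V}$)
$\frac{U{\left(-693,219 \right)}}{300523} - \frac{244556}{-364061} = \frac{\frac{1}{219} \left(-82 + 219\right)}{300523} - \frac{244556}{-364061} = \frac{1}{219} \cdot 137 \cdot \frac{1}{300523} - - \frac{244556}{364061} = \frac{137}{219} \cdot \frac{1}{300523} + \frac{244556}{364061} = \frac{137}{65814537} + \frac{244556}{364061} = \frac{16095389786929}{23960506154757}$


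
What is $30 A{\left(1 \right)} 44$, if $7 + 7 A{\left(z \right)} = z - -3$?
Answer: $- \frac{3960}{7} \approx -565.71$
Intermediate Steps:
$A{\left(z \right)} = - \frac{4}{7} + \frac{z}{7}$ ($A{\left(z \right)} = -1 + \frac{z - -3}{7} = -1 + \frac{z + 3}{7} = -1 + \frac{3 + z}{7} = -1 + \left(\frac{3}{7} + \frac{z}{7}\right) = - \frac{4}{7} + \frac{z}{7}$)
$30 A{\left(1 \right)} 44 = 30 \left(- \frac{4}{7} + \frac{1}{7} \cdot 1\right) 44 = 30 \left(- \frac{4}{7} + \frac{1}{7}\right) 44 = 30 \left(- \frac{3}{7}\right) 44 = \left(- \frac{90}{7}\right) 44 = - \frac{3960}{7}$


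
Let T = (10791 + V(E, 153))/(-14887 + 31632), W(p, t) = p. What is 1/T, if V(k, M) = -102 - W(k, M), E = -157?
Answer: 985/638 ≈ 1.5439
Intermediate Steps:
V(k, M) = -102 - k
T = 638/985 (T = (10791 + (-102 - 1*(-157)))/(-14887 + 31632) = (10791 + (-102 + 157))/16745 = (10791 + 55)*(1/16745) = 10846*(1/16745) = 638/985 ≈ 0.64772)
1/T = 1/(638/985) = 985/638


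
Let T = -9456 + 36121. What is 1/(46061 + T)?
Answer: 1/72726 ≈ 1.3750e-5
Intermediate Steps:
T = 26665
1/(46061 + T) = 1/(46061 + 26665) = 1/72726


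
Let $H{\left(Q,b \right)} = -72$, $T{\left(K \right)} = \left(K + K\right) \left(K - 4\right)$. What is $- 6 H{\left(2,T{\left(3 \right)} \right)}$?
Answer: $432$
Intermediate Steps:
$T{\left(K \right)} = 2 K \left(-4 + K\right)$
$- 6 H{\left(2,T{\left(3 \right)} \right)} = \left(-6\right) \left(-72\right) = 432$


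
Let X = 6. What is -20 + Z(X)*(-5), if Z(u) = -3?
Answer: -5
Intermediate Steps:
-20 + Z(X)*(-5) = -20 - 3*(-5) = -20 + 15 = -5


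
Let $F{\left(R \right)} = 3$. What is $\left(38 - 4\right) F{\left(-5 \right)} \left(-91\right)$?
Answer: $-9282$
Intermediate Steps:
$\left(38 - 4\right) F{\left(-5 \right)} \left(-91\right) = \left(38 - 4\right) 3 \left(-91\right) = 34 \cdot 3 \left(-91\right) = 102 \left(-91\right) = -9282$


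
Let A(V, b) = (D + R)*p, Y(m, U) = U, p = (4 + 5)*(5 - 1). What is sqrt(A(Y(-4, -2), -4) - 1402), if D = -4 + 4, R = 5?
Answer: I*sqrt(1222) ≈ 34.957*I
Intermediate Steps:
D = 0
p = 36 (p = 9*4 = 36)
A(V, b) = 180 (A(V, b) = (0 + 5)*36 = 5*36 = 180)
sqrt(A(Y(-4, -2), -4) - 1402) = sqrt(180 - 1402) = sqrt(-1222) = I*sqrt(1222)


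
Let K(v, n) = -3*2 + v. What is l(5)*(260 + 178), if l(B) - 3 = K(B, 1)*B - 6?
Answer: -3504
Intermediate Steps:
K(v, n) = -6 + v
l(B) = -3 + B*(-6 + B) (l(B) = 3 + ((-6 + B)*B - 6) = 3 + (B*(-6 + B) - 6) = 3 + (-6 + B*(-6 + B)) = -3 + B*(-6 + B))
l(5)*(260 + 178) = (-3 + 5*(-6 + 5))*(260 + 178) = (-3 + 5*(-1))*438 = (-3 - 5)*438 = -8*438 = -3504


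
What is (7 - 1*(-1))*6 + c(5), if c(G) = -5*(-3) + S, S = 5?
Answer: 68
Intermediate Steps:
c(G) = 20 (c(G) = -5*(-3) + 5 = 15 + 5 = 20)
(7 - 1*(-1))*6 + c(5) = (7 - 1*(-1))*6 + 20 = (7 + 1)*6 + 20 = 8*6 + 20 = 48 + 20 = 68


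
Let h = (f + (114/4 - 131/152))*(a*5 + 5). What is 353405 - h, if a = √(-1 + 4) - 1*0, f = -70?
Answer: 53749755/152 + 32195*√3/152 ≈ 3.5398e+5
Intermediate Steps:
a = √3 (a = √3 + 0 = √3 ≈ 1.7320)
h = -32195/152 - 32195*√3/152 (h = (-70 + (114/4 - 131/152))*(√3*5 + 5) = (-70 + (114*(¼) - 131*1/152))*(5*√3 + 5) = (-70 + (57/2 - 131/152))*(5 + 5*√3) = (-70 + 4201/152)*(5 + 5*√3) = -6439*(5 + 5*√3)/152 = -32195/152 - 32195*√3/152 ≈ -578.67)
353405 - h = 353405 - (-32195/152 - 32195*√3/152) = 353405 + (32195/152 + 32195*√3/152) = 53749755/152 + 32195*√3/152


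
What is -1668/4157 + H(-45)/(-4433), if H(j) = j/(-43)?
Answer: -318139557/792403183 ≈ -0.40149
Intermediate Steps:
H(j) = -j/43 (H(j) = j*(-1/43) = -j/43)
-1668/4157 + H(-45)/(-4433) = -1668/4157 - 1/43*(-45)/(-4433) = -1668*1/4157 + (45/43)*(-1/4433) = -1668/4157 - 45/190619 = -318139557/792403183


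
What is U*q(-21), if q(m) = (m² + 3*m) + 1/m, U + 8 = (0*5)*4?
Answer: -63496/21 ≈ -3023.6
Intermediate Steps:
U = -8 (U = -8 + (0*5)*4 = -8 + 0*4 = -8 + 0 = -8)
q(m) = 1/m + m² + 3*m
U*q(-21) = -8*(1 + (-21)²*(3 - 21))/(-21) = -(-8)*(1 + 441*(-18))/21 = -(-8)*(1 - 7938)/21 = -(-8)*(-7937)/21 = -8*7937/21 = -63496/21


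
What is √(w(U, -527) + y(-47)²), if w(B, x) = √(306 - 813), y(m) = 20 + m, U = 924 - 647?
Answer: √(729 + 13*I*√3) ≈ 27.003 + 0.4169*I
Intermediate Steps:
U = 277
w(B, x) = 13*I*√3 (w(B, x) = √(-507) = 13*I*√3)
√(w(U, -527) + y(-47)²) = √(13*I*√3 + (20 - 47)²) = √(13*I*√3 + (-27)²) = √(13*I*√3 + 729) = √(729 + 13*I*√3)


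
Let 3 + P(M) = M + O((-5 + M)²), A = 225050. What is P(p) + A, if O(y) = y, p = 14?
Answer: 225142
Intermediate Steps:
P(M) = -3 + M + (-5 + M)² (P(M) = -3 + (M + (-5 + M)²) = -3 + M + (-5 + M)²)
P(p) + A = (-3 + 14 + (-5 + 14)²) + 225050 = (-3 + 14 + 9²) + 225050 = (-3 + 14 + 81) + 225050 = 92 + 225050 = 225142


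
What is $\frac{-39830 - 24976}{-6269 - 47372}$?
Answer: $\frac{9258}{7663} \approx 1.2081$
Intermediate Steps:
$\frac{-39830 - 24976}{-6269 - 47372} = \frac{-39830 - 24976}{-53641} = \left(-64806\right) \left(- \frac{1}{53641}\right) = \frac{9258}{7663}$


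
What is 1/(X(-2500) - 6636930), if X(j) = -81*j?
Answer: -1/6434430 ≈ -1.5541e-7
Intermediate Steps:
1/(X(-2500) - 6636930) = 1/(-81*(-2500) - 6636930) = 1/(202500 - 6636930) = 1/(-6434430) = -1/6434430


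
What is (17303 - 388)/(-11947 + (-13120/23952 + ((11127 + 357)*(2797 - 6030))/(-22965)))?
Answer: -193838034525/118386583517 ≈ -1.6373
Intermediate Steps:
(17303 - 388)/(-11947 + (-13120/23952 + ((11127 + 357)*(2797 - 6030))/(-22965))) = 16915/(-11947 + (-13120*1/23952 + (11484*(-3233))*(-1/22965))) = 16915/(-11947 + (-820/1497 - 37127772*(-1/22965))) = 16915/(-11947 + (-820/1497 + 12375924/7655)) = 16915/(-11947 + 18520481128/11459535) = 16915/(-118386583517/11459535) = 16915*(-11459535/118386583517) = -193838034525/118386583517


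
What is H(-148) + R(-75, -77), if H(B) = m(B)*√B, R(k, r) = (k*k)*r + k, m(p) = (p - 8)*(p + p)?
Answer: -433200 + 92352*I*√37 ≈ -4.332e+5 + 5.6176e+5*I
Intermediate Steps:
m(p) = 2*p*(-8 + p) (m(p) = (-8 + p)*(2*p) = 2*p*(-8 + p))
R(k, r) = k + r*k² (R(k, r) = k²*r + k = r*k² + k = k + r*k²)
H(B) = 2*B^(3/2)*(-8 + B) (H(B) = (2*B*(-8 + B))*√B = 2*B^(3/2)*(-8 + B))
H(-148) + R(-75, -77) = 2*(-148)^(3/2)*(-8 - 148) - 75*(1 - 75*(-77)) = 2*(-296*I*√37)*(-156) - 75*(1 + 5775) = 92352*I*√37 - 75*5776 = 92352*I*√37 - 433200 = -433200 + 92352*I*√37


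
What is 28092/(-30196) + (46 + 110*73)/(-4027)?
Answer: -89247345/30399823 ≈ -2.9358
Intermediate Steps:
28092/(-30196) + (46 + 110*73)/(-4027) = 28092*(-1/30196) + (46 + 8030)*(-1/4027) = -7023/7549 + 8076*(-1/4027) = -7023/7549 - 8076/4027 = -89247345/30399823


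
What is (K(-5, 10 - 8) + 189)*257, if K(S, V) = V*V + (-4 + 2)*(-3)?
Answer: 51143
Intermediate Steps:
K(S, V) = 6 + V**2 (K(S, V) = V**2 - 2*(-3) = V**2 + 6 = 6 + V**2)
(K(-5, 10 - 8) + 189)*257 = ((6 + (10 - 8)**2) + 189)*257 = ((6 + 2**2) + 189)*257 = ((6 + 4) + 189)*257 = (10 + 189)*257 = 199*257 = 51143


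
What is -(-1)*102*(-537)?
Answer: -54774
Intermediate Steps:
-(-1)*102*(-537) = -(-1)*(-54774) = -1*54774 = -54774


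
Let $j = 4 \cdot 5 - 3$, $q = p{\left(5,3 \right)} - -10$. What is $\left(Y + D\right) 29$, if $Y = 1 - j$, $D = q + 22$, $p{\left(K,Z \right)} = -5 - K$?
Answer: $174$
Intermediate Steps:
$q = 0$ ($q = \left(-5 - 5\right) - -10 = \left(-5 - 5\right) + 10 = -10 + 10 = 0$)
$D = 22$ ($D = 0 + 22 = 22$)
$j = 17$ ($j = 20 - 3 = 17$)
$Y = -16$ ($Y = 1 - 17 = -16$)
$\left(Y + D\right) 29 = \left(-16 + 22\right) 29 = 6 \cdot 29 = 174$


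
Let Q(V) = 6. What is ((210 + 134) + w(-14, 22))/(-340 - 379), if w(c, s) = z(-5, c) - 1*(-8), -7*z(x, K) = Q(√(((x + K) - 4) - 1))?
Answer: -2458/5033 ≈ -0.48838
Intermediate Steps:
z(x, K) = -6/7 (z(x, K) = -⅐*6 = -6/7)
w(c, s) = 50/7 (w(c, s) = -6/7 - 1*(-8) = -6/7 + 8 = 50/7)
((210 + 134) + w(-14, 22))/(-340 - 379) = ((210 + 134) + 50/7)/(-340 - 379) = (344 + 50/7)/(-719) = (2458/7)*(-1/719) = -2458/5033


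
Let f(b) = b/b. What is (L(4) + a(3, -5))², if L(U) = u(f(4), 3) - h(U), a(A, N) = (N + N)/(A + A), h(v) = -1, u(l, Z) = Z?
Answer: 49/9 ≈ 5.4444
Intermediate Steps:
f(b) = 1
a(A, N) = N/A (a(A, N) = (2*N)/((2*A)) = (2*N)*(1/(2*A)) = N/A)
L(U) = 4 (L(U) = 3 - 1*(-1) = 3 + 1 = 4)
(L(4) + a(3, -5))² = (4 - 5/3)² = (7/3)² = 49/9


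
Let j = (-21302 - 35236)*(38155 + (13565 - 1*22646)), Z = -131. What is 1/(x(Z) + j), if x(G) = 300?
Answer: -1/1643785512 ≈ -6.0835e-10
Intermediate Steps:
j = -1643785812 (j = -56538*(38155 + (13565 - 22646)) = -56538*(38155 - 9081) = -56538*29074 = -1643785812)
1/(x(Z) + j) = 1/(300 - 1643785812) = 1/(-1643785512) = -1/1643785512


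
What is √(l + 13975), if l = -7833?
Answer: √6142 ≈ 78.371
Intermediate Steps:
√(l + 13975) = √(-7833 + 13975) = √6142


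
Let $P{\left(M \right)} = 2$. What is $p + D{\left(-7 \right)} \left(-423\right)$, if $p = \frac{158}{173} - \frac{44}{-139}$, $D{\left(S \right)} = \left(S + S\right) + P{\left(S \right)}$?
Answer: $\frac{122092146}{24047} \approx 5077.2$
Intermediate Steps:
$D{\left(S \right)} = 2 + 2 S$ ($D{\left(S \right)} = \left(S + S\right) + 2 = 2 S + 2 = 2 + 2 S$)
$p = \frac{29574}{24047}$ ($p = 158 \cdot \frac{1}{173} - - \frac{44}{139} = \frac{158}{173} + \frac{44}{139} = \frac{29574}{24047} \approx 1.2298$)
$p + D{\left(-7 \right)} \left(-423\right) = \frac{29574}{24047} + \left(2 + 2 \left(-7\right)\right) \left(-423\right) = \frac{29574}{24047} + \left(2 - 14\right) \left(-423\right) = \frac{29574}{24047} - -5076 = \frac{29574}{24047} + 5076 = \frac{122092146}{24047}$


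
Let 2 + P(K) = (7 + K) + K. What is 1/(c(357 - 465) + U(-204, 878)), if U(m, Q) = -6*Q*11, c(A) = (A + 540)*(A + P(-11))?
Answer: -1/111948 ≈ -8.9327e-6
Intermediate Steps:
P(K) = 5 + 2*K (P(K) = -2 + ((7 + K) + K) = -2 + (7 + 2*K) = 5 + 2*K)
c(A) = (-17 + A)*(540 + A) (c(A) = (A + 540)*(A + (5 + 2*(-11))) = (540 + A)*(A + (5 - 22)) = (540 + A)*(A - 17) = (540 + A)*(-17 + A) = (-17 + A)*(540 + A))
U(m, Q) = -66*Q
1/(c(357 - 465) + U(-204, 878)) = 1/((-9180 + (357 - 465)² + 523*(357 - 465)) - 66*878) = 1/((-9180 + (-108)² + 523*(-108)) - 57948) = 1/((-9180 + 11664 - 56484) - 57948) = 1/(-54000 - 57948) = 1/(-111948) = -1/111948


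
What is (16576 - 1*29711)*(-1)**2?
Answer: -13135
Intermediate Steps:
(16576 - 1*29711)*(-1)**2 = (16576 - 29711)*1 = -13135*1 = -13135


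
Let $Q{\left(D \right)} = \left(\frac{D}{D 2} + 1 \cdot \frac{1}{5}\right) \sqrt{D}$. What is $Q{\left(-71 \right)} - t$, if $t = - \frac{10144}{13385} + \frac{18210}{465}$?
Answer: $- \frac{15934926}{414935} + \frac{7 i \sqrt{71}}{10} \approx -38.403 + 5.8983 i$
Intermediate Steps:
$t = \frac{15934926}{414935}$ ($t = \left(-10144\right) \frac{1}{13385} + 18210 \cdot \frac{1}{465} = - \frac{10144}{13385} + \frac{1214}{31} = \frac{15934926}{414935} \approx 38.403$)
$Q{\left(D \right)} = \frac{7 \sqrt{D}}{10}$ ($Q{\left(D \right)} = \left(\frac{D}{2 D} + 1 \cdot \frac{1}{5}\right) \sqrt{D} = \left(\frac{1}{2 D} D + \frac{1}{5}\right) \sqrt{D} = \left(\frac{1}{2} + \frac{1}{5}\right) \sqrt{D} = \frac{7 \sqrt{D}}{10}$)
$Q{\left(-71 \right)} - t = \frac{7 \sqrt{-71}}{10} - \frac{15934926}{414935} = \frac{7 i \sqrt{71}}{10} - \frac{15934926}{414935} = - \frac{15934926}{414935} + \frac{7 i \sqrt{71}}{10}$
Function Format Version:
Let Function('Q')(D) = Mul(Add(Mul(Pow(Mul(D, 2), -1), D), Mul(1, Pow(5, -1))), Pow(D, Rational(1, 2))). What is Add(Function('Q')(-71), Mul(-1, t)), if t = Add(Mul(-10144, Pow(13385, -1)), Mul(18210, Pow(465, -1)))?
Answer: Add(Rational(-15934926, 414935), Mul(Rational(7, 10), I, Pow(71, Rational(1, 2)))) ≈ Add(-38.403, Mul(5.8983, I))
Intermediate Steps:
t = Rational(15934926, 414935) (t = Add(Mul(-10144, Rational(1, 13385)), Mul(18210, Rational(1, 465))) = Add(Rational(-10144, 13385), Rational(1214, 31)) = Rational(15934926, 414935) ≈ 38.403)
Function('Q')(D) = Mul(Rational(7, 10), Pow(D, Rational(1, 2))) (Function('Q')(D) = Mul(Add(Mul(Pow(Mul(2, D), -1), D), Mul(1, Rational(1, 5))), Pow(D, Rational(1, 2))) = Mul(Add(Mul(Mul(Rational(1, 2), Pow(D, -1)), D), Rational(1, 5)), Pow(D, Rational(1, 2))) = Mul(Add(Rational(1, 2), Rational(1, 5)), Pow(D, Rational(1, 2))) = Mul(Rational(7, 10), Pow(D, Rational(1, 2))))
Add(Function('Q')(-71), Mul(-1, t)) = Add(Mul(Rational(7, 10), Pow(-71, Rational(1, 2))), Mul(-1, Rational(15934926, 414935))) = Add(Mul(Rational(7, 10), Mul(I, Pow(71, Rational(1, 2)))), Rational(-15934926, 414935)) = Add(Mul(Rational(7, 10), I, Pow(71, Rational(1, 2))), Rational(-15934926, 414935)) = Add(Rational(-15934926, 414935), Mul(Rational(7, 10), I, Pow(71, Rational(1, 2))))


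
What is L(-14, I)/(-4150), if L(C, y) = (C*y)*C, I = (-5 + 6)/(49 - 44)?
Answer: -98/10375 ≈ -0.0094458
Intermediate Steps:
I = 1/5 ≈ 0.20000
L(C, y) = y*C**2
L(-14, I)/(-4150) = ((1/5)*(-14)**2)/(-4150) = ((1/5)*196)*(-1/4150) = (196/5)*(-1/4150) = -98/10375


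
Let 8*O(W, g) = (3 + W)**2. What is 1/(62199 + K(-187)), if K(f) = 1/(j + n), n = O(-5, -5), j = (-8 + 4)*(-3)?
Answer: 25/1554977 ≈ 1.6077e-5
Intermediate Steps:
j = 12 (j = -4*(-3) = 12)
O(W, g) = (3 + W)**2/8
n = 1/2 (n = (3 - 5)**2/8 = (1/8)*(-2)**2 = (1/8)*4 = 1/2 ≈ 0.50000)
K(f) = 2/25 (K(f) = 1/(12 + 1/2) = 1/(25/2) = 2/25)
1/(62199 + K(-187)) = 1/(62199 + 2/25) = 1/(1554977/25) = 25/1554977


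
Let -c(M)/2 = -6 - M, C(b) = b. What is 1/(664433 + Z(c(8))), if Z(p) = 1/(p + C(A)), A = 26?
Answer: 54/35879383 ≈ 1.5050e-6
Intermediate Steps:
c(M) = 12 + 2*M (c(M) = -2*(-6 - M) = 12 + 2*M)
Z(p) = 1/(26 + p) (Z(p) = 1/(p + 26) = 1/(26 + p))
1/(664433 + Z(c(8))) = 1/(664433 + 1/(26 + (12 + 2*8))) = 1/(664433 + 1/(26 + (12 + 16))) = 1/(664433 + 1/(26 + 28)) = 1/(664433 + 1/54) = 1/(35879383/54) = 54/35879383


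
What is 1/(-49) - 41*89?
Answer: -178802/49 ≈ -3649.0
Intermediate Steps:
1/(-49) - 41*89 = -1/49 - 3649 = -178802/49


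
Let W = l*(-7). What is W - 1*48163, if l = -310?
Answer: -45993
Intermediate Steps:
W = 2170 (W = -310*(-7) = 2170)
W - 1*48163 = 2170 - 1*48163 = 2170 - 48163 = -45993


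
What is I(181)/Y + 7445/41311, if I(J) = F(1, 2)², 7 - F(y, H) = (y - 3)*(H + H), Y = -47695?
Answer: 69158860/394065629 ≈ 0.17550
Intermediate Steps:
F(y, H) = 7 - 2*H*(-3 + y) (F(y, H) = 7 - (y - 3)*(H + H) = 7 - (-3 + y)*2*H = 7 - 2*H*(-3 + y))
I(J) = 225 (I(J) = (7 + 6*2 - 2*2*1)² = (7 + 12 - 4)² = 15² = 225)
I(181)/Y + 7445/41311 = 225/(-47695) + 7445/41311 = 225*(-1/47695) + 7445*(1/41311) = -45/9539 + 7445/41311 = 69158860/394065629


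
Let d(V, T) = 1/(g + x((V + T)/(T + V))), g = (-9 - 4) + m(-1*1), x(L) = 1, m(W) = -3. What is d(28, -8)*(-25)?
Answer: 5/3 ≈ 1.6667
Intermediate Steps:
g = -16 (g = (-9 - 4) - 3 = -13 - 3 = -16)
d(V, T) = -1/15 (d(V, T) = 1/(-16 + 1) = 1/(-15) = -1/15)
d(28, -8)*(-25) = -1/15*(-25) = 5/3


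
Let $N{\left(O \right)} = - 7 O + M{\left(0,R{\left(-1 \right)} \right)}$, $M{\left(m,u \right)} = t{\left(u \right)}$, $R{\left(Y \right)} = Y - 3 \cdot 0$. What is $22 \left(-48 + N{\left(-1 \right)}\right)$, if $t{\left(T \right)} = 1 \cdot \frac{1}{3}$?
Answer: $- \frac{2684}{3} \approx -894.67$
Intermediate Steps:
$t{\left(T \right)} = \frac{1}{3}$ ($t{\left(T \right)} = 1 \cdot \frac{1}{3} = \frac{1}{3}$)
$R{\left(Y \right)} = Y$ ($R{\left(Y \right)} = Y - 0 = Y + 0 = Y$)
$M{\left(m,u \right)} = \frac{1}{3}$
$N{\left(O \right)} = \frac{1}{3} - 7 O$ ($N{\left(O \right)} = - 7 O + \frac{1}{3} = \frac{1}{3} - 7 O$)
$22 \left(-48 + N{\left(-1 \right)}\right) = 22 \left(-48 + \left(\frac{1}{3} - -7\right)\right) = 22 \left(-48 + \left(\frac{1}{3} + 7\right)\right) = 22 \left(-48 + \frac{22}{3}\right) = 22 \left(- \frac{122}{3}\right) = - \frac{2684}{3}$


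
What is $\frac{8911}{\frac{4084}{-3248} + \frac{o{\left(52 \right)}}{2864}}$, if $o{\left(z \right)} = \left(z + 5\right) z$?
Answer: $- \frac{323799007}{8084} \approx -40054.0$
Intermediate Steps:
$o{\left(z \right)} = z \left(5 + z\right)$ ($o{\left(z \right)} = \left(5 + z\right) z = z \left(5 + z\right)$)
$\frac{8911}{\frac{4084}{-3248} + \frac{o{\left(52 \right)}}{2864}} = \frac{8911}{\frac{4084}{-3248} + \frac{52 \left(5 + 52\right)}{2864}} = \frac{8911}{4084 \left(- \frac{1}{3248}\right) + 52 \cdot 57 \cdot \frac{1}{2864}} = \frac{8911}{- \frac{1021}{812} + 2964 \cdot \frac{1}{2864}} = \frac{8911}{- \frac{1021}{812} + \frac{741}{716}} = \frac{8911}{- \frac{8084}{36337}} = 8911 \left(- \frac{36337}{8084}\right) = - \frac{323799007}{8084}$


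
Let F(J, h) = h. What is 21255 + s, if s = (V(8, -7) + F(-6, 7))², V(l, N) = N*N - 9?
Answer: 23464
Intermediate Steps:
V(l, N) = -9 + N² (V(l, N) = N² - 9 = -9 + N²)
s = 2209 (s = ((-9 + (-7)²) + 7)² = ((-9 + 49) + 7)² = (40 + 7)² = 47² = 2209)
21255 + s = 21255 + 2209 = 23464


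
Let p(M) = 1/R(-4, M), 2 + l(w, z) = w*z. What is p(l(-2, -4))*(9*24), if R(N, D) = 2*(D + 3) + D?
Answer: 9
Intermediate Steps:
l(w, z) = -2 + w*z
R(N, D) = 6 + 3*D (R(N, D) = 2*(3 + D) + D = (6 + 2*D) + D = 6 + 3*D)
p(M) = 1/(6 + 3*M)
p(l(-2, -4))*(9*24) = (1/(3*(2 + (-2 - 2*(-4)))))*(9*24) = (1/(3*(2 + (-2 + 8))))*216 = (1/(3*(2 + 6)))*216 = ((⅓)/8)*216 = ((⅓)*(⅛))*216 = (1/24)*216 = 9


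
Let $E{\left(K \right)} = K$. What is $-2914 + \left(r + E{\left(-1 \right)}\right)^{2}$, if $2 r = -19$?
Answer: $- \frac{11215}{4} \approx -2803.8$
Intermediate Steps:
$r = - \frac{19}{2}$ ($r = \frac{1}{2} \left(-19\right) = - \frac{19}{2} \approx -9.5$)
$-2914 + \left(r + E{\left(-1 \right)}\right)^{2} = -2914 + \left(- \frac{19}{2} - 1\right)^{2} = -2914 + \left(- \frac{21}{2}\right)^{2} = -2914 + \frac{441}{4} = - \frac{11215}{4}$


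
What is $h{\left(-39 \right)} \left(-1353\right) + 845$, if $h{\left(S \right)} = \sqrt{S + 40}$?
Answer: $-508$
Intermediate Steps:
$h{\left(S \right)} = \sqrt{40 + S}$
$h{\left(-39 \right)} \left(-1353\right) + 845 = \sqrt{40 - 39} \left(-1353\right) + 845 = \sqrt{1} \left(-1353\right) + 845 = 1 \left(-1353\right) + 845 = -1353 + 845 = -508$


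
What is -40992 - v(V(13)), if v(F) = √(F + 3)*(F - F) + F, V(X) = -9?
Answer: -40983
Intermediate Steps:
v(F) = F (v(F) = √(3 + F)*0 + F = 0 + F = F)
-40992 - v(V(13)) = -40992 - 1*(-9) = -40992 + 9 = -40983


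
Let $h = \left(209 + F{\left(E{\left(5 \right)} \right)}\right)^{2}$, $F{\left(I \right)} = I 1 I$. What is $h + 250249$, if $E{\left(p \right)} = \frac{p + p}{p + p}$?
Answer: $294349$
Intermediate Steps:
$E{\left(p \right)} = 1$ ($E{\left(p \right)} = \frac{2 p}{2 p} = 2 p \frac{1}{2 p} = 1$)
$F{\left(I \right)} = I^{2}$ ($F{\left(I \right)} = I I = I^{2}$)
$h = 44100$ ($h = \left(209 + 1^{2}\right)^{2} = \left(209 + 1\right)^{2} = 210^{2} = 44100$)
$h + 250249 = 44100 + 250249 = 294349$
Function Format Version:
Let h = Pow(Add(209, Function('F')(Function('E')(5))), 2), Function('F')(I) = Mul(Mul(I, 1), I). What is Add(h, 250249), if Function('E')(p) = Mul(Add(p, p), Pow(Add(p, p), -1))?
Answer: 294349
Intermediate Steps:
Function('E')(p) = 1 (Function('E')(p) = Mul(Mul(2, p), Pow(Mul(2, p), -1)) = Mul(Mul(2, p), Mul(Rational(1, 2), Pow(p, -1))) = 1)
Function('F')(I) = Pow(I, 2) (Function('F')(I) = Mul(I, I) = Pow(I, 2))
h = 44100 (h = Pow(Add(209, Pow(1, 2)), 2) = Pow(Add(209, 1), 2) = Pow(210, 2) = 44100)
Add(h, 250249) = Add(44100, 250249) = 294349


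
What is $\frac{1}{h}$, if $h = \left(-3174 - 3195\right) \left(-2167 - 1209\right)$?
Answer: $\frac{1}{21501744} \approx 4.6508 \cdot 10^{-8}$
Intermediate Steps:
$h = 21501744$ ($h = \left(-6369\right) \left(-3376\right) = 21501744$)
$\frac{1}{h} = \frac{1}{21501744}$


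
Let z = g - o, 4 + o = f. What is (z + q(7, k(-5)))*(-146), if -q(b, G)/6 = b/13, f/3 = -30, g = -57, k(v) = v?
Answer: -64094/13 ≈ -4930.3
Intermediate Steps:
f = -90 (f = 3*(-30) = -90)
o = -94 (o = -4 - 90 = -94)
q(b, G) = -6*b/13
z = 37 (z = -57 - 1*(-94) = -57 + 94 = 37)
(z + q(7, k(-5)))*(-146) = (37 - 6/13*7)*(-146) = (37 - 42/13)*(-146) = (439/13)*(-146) = -64094/13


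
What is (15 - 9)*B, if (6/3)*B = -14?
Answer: -42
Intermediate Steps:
B = -7 (B = (½)*(-14) = -7)
(15 - 9)*B = (15 - 9)*(-7) = 6*(-7) = -42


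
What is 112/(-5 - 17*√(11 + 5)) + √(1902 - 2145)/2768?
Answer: -112/73 + 9*I*√3/2768 ≈ -1.5342 + 0.0056317*I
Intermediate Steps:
112/(-5 - 17*√(11 + 5)) + √(1902 - 2145)/2768 = 112/(-5 - 17*√16) + √(-243)*(1/2768) = 112/(-5 - 17*4) + (9*I*√3)*(1/2768) = 112/(-5 - 68) + 9*I*√3/2768 = 112/(-73) + 9*I*√3/2768 = 112*(-1/73) + 9*I*√3/2768 = -112/73 + 9*I*√3/2768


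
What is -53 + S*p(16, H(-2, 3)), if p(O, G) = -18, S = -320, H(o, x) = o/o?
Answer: 5707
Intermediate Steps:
H(o, x) = 1
-53 + S*p(16, H(-2, 3)) = -53 - 320*(-18) = -53 + 5760 = 5707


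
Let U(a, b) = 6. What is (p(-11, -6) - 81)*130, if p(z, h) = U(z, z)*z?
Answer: -19110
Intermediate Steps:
p(z, h) = 6*z
(p(-11, -6) - 81)*130 = (6*(-11) - 81)*130 = (-66 - 81)*130 = -147*130 = -19110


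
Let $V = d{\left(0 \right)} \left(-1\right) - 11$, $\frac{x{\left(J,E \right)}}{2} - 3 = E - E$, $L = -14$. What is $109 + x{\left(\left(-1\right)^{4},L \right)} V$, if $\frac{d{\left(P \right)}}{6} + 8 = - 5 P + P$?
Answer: $331$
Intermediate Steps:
$d{\left(P \right)} = -48 - 24 P$ ($d{\left(P \right)} = -48 + 6 \left(- 5 P + P\right) = -48 + 6 \left(- 4 P\right) = -48 - 24 P$)
$x{\left(J,E \right)} = 6$ ($x{\left(J,E \right)} = 6 + 2 \left(E - E\right) = 6 + 2 \cdot 0 = 6 + 0 = 6$)
$V = 37$ ($V = \left(-48 - 0\right) \left(-1\right) - 11 = \left(-48 + 0\right) \left(-1\right) - 11 = \left(-48\right) \left(-1\right) - 11 = 48 - 11 = 37$)
$109 + x{\left(\left(-1\right)^{4},L \right)} V = 109 + 6 \cdot 37 = 109 + 222 = 331$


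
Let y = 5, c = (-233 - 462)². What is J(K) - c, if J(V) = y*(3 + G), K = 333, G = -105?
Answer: -483535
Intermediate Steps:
c = 483025 (c = (-695)² = 483025)
J(V) = -510 (J(V) = 5*(3 - 105) = 5*(-102) = -510)
J(K) - c = -510 - 1*483025 = -510 - 483025 = -483535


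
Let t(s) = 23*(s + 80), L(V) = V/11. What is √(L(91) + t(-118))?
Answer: I*√104753/11 ≈ 29.423*I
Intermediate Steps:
L(V) = V/11 (L(V) = V*(1/11) = V/11)
t(s) = 1840 + 23*s (t(s) = 23*(80 + s) = 1840 + 23*s)
√(L(91) + t(-118)) = √((1/11)*91 + (1840 + 23*(-118))) = √(91/11 + (1840 - 2714)) = √(91/11 - 874) = √(-9523/11) = I*√104753/11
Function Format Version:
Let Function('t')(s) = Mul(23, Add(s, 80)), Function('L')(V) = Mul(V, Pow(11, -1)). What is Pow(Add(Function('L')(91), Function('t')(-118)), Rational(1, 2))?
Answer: Mul(Rational(1, 11), I, Pow(104753, Rational(1, 2))) ≈ Mul(29.423, I)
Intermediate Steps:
Function('L')(V) = Mul(Rational(1, 11), V) (Function('L')(V) = Mul(V, Rational(1, 11)) = Mul(Rational(1, 11), V))
Function('t')(s) = Add(1840, Mul(23, s)) (Function('t')(s) = Mul(23, Add(80, s)) = Add(1840, Mul(23, s)))
Pow(Add(Function('L')(91), Function('t')(-118)), Rational(1, 2)) = Pow(Add(Mul(Rational(1, 11), 91), Add(1840, Mul(23, -118))), Rational(1, 2)) = Pow(Add(Rational(91, 11), Add(1840, -2714)), Rational(1, 2)) = Pow(Add(Rational(91, 11), -874), Rational(1, 2)) = Pow(Rational(-9523, 11), Rational(1, 2)) = Mul(Rational(1, 11), I, Pow(104753, Rational(1, 2)))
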